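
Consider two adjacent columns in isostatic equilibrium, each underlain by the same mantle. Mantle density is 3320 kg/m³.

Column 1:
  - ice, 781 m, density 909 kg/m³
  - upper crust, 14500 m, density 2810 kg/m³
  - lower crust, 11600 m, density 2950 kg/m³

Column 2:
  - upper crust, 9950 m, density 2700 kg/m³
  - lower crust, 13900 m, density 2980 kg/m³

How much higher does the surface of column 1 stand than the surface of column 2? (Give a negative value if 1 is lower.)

For any compensation level in the mantle, the mantle terms cancel and isostasy reduces to e = (Σt_1 − Σt_2) − (Σ(ρt)_1 − Σ(ρt)_2) / ρ_m.
Σt_1 = 26881 m; Σt_2 = 23850 m; Σ(ρt)_1 = 75674929; Σ(ρt)_2 = 68287000 (in m·kg/m³).
e = (26881 − 23850) − (75674929 − 68287000) / 3320 = 806 m.

806 m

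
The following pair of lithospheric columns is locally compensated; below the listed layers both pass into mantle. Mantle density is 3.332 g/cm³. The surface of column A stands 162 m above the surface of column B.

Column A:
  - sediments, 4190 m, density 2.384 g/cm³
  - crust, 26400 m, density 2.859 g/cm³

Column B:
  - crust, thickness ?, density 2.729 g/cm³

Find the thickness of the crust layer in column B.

Take the compensation level at the base of the deeper column (depth z_c below the surface of column A) and equate Σ ρ_i t_i down to z_c; mantle fills any gap and the z_c terms cancel.
Column A: 4190×2.384 + 26400×2.859 + (z_c − 30590)×3.332
Column B: 162×0 + x×2.729 + (z_c − 162 − 0 − x)×3.332
The z_c×3.332 term appears on both sides and cancels. Collect the known terms of each column as K = Σ(ρt)_known − 3.332 × (depth of known layers): K_A = 85466.56 − 3.332×30590 = −16459.32; K_B = 0 − 3.332×(162 + 0) = −539.784.
Balance: K_A = K_B − x×(3.332 − 2.729), so x = (K_B − K_A)/(3.332 − 2.729) = 15919.5/0.603 = 26400 m.

26400 m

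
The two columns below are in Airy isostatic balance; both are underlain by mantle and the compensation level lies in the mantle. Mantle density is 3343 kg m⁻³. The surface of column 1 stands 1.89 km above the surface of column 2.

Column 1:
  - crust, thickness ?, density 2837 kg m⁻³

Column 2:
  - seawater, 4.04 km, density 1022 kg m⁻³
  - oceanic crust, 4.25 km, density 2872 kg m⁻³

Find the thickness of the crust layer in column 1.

35 km

Take the compensation level at the base of the deeper column (depth z_c below the surface of column 1) and equate Σ ρ_i t_i down to z_c; mantle fills any gap and the z_c terms cancel.
Column 1: x×2837 + (z_c − 0 − x)×3343
Column 2: 1.89×0 + 4.04×1022 + 4.25×2872 + (z_c − 1.89 − 8.29)×3343
The z_c×3343 term appears on both sides and cancels. Collect the known terms of each column as K = Σ(ρt)_known − 3343 × (depth of known layers): K_1 = 0 − 3343×0 = 0; K_2 = 16334.88 − 3343×(1.89 + 8.29) = −17696.86.
Balance: K_1 − x×(3343 − 2837) = K_2, so x = (K_1 − K_2)/(3343 − 2837) = 17696.9/506 = 35 km.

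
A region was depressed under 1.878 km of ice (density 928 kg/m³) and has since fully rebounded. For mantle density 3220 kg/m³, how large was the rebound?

0.541 km

Removing the load lets mantle flow back in; uplift u satisfies ρ_ice t = ρ_m u.
u = t ρ_ice/ρ_m = 1.878 km × 928/3220 = 0.541 km.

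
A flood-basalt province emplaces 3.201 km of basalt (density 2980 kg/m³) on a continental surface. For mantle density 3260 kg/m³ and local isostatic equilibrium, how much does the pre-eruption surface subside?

2.93 km

Subaerial loading: s = t ρ_load / ρ_m.
s = 3.201 km × 2980/3260 = 2.93 km.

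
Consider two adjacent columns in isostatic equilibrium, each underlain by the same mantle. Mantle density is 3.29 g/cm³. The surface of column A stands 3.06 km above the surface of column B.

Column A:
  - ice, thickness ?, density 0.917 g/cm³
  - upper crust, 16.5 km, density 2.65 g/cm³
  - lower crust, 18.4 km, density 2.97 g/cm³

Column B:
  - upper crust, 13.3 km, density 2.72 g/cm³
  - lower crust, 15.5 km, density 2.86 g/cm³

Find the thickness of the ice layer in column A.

Take the compensation level at the base of the deeper column (depth z_c below the surface of column A) and equate Σ ρ_i t_i down to z_c; mantle fills any gap and the z_c terms cancel.
Column A: x×0.917 + 16.5×2.65 + 18.4×2.97 + (z_c − 34.9 − x)×3.29
Column B: 3.06×0 + 13.3×2.72 + 15.5×2.86 + (z_c − 3.06 − 28.8)×3.29
The z_c×3.29 term appears on both sides and cancels. Collect the known terms of each column as K = Σ(ρt)_known − 3.29 × (depth of known layers): K_A = 98.373 − 3.29×34.9 = −16.448; K_B = 80.506 − 3.29×(3.06 + 28.8) = −24.3134.
Balance: K_A − x×(3.29 − 0.917) = K_B, so x = (K_A − K_B)/(3.29 − 0.917) = 7.8654/2.373 = 3.31 km.

3.31 km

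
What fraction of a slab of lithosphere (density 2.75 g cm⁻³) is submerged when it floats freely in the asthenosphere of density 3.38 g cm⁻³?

81.4%

Submerged fraction = ρ_obj/ρ_fluid = 2.75/3.38 = 81.4%.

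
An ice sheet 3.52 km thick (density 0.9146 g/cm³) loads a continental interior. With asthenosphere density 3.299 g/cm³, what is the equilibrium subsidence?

0.976 km

By Archimedes' principle applied to the lithosphere: the ice load ρ_ice t is balanced by mantle displaced below, ρ_m s.
s = t ρ_ice / ρ_m = 3.52 km × 0.9146/3.299 = 0.976 km.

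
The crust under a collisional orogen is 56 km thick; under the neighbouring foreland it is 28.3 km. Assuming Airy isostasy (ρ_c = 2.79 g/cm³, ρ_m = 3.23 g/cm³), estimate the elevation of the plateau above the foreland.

3.77 km

Excess crust Δ = 56 km − 28.3 km = 27.7 km, split between elevation h and root r with h + r = Δ.
Airy balance ρ_c h = (ρ_m − ρ_c) r gives r = h ρ_c/(ρ_m − ρ_c), so h (1 + ρ_c/(ρ_m − ρ_c)) = Δ, i.e. h = Δ (ρ_m − ρ_c)/ρ_m.
h = 27.7 km × 0.44/3.23 = 3.77 km.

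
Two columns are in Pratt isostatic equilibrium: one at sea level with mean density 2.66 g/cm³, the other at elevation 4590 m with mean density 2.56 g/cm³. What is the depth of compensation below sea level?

ρ_ref D = ρ (D + h) → D (ρ_ref − ρ) = ρ h.
D = ρ h/(ρ_ref − ρ) = 2.56 × 4590 m/(2.66 − 2.56) = 118000 m.

118000 m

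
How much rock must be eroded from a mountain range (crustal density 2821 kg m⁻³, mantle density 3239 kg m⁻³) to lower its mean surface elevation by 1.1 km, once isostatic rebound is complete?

Net drop Δ = e − u = e − e ρ_c/ρ_m = e (ρ_m − ρ_c)/ρ_m.
e = Δ ρ_m/(ρ_m − ρ_c) = 1.1 km × 3239/418 = 8.52 km.

8.52 km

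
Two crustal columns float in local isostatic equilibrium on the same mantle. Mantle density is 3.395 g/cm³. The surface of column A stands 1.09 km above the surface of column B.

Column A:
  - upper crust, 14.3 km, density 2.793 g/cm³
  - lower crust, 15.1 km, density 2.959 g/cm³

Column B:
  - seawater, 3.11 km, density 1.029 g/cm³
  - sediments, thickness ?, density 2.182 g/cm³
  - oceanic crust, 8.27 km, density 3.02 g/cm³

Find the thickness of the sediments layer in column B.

Take the compensation level at the base of the deeper column (depth z_c below the surface of column A) and equate Σ ρ_i t_i down to z_c; mantle fills any gap and the z_c terms cancel.
Column A: 14.3×2.793 + 15.1×2.959 + (z_c − 29.4)×3.395
Column B: 1.09×0 + 3.11×1.029 + x×2.182 + 8.27×3.02 + (z_c − 1.09 − 11.38 − x)×3.395
The z_c×3.395 term appears on both sides and cancels. Collect the known terms of each column as K = Σ(ρt)_known − 3.395 × (depth of known layers): K_A = 84.6208 − 3.395×29.4 = −15.1922; K_B = 28.17559 − 3.395×(1.09 + 11.38) = −14.16006.
Balance: K_A = K_B − x×(3.395 − 2.182), so x = (K_B − K_A)/(3.395 − 2.182) = 1.03214/1.213 = 0.851 km.

0.851 km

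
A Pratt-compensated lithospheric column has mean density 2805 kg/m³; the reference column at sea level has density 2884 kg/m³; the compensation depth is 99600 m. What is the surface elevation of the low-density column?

2810 m

ρ_ref D = ρ (D + h) → h = D (ρ_ref − ρ)/ρ.
h = 99600 m × (2884 − 2805)/2805 = 2810 m.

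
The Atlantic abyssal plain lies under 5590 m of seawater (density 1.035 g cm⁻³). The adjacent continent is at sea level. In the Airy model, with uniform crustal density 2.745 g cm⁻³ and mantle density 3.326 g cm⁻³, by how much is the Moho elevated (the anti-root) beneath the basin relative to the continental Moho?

16500 m

By Archimedes' principle applied to the lithosphere: replacing crust with seawater at the top is compensated by replacing crust with mantle at the base: d (ρ_c − ρ_w) = a (ρ_m − ρ_c).
a = d (ρ_c − ρ_w)/(ρ_m − ρ_c) = 5590 m × 1.71/0.581 = 16500 m.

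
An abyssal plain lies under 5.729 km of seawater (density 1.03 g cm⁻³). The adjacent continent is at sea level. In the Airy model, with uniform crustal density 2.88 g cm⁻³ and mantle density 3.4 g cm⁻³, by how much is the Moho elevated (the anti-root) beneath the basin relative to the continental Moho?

20.4 km

In Airy isostatic equilibrium: replacing crust with seawater at the top is compensated by replacing crust with mantle at the base: d (ρ_c − ρ_w) = a (ρ_m − ρ_c).
a = d (ρ_c − ρ_w)/(ρ_m − ρ_c) = 5.729 km × 1.85/0.52 = 20.4 km.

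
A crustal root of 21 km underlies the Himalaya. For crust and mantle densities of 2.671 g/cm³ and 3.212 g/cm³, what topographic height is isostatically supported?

4.25 km

In Airy isostatic equilibrium: ρ_c h = (ρ_m − ρ_c) r.
h = r (ρ_m − ρ_c) / ρ_c = 21 km × (3.212 − 2.671) / 2.671 = 4.25 km.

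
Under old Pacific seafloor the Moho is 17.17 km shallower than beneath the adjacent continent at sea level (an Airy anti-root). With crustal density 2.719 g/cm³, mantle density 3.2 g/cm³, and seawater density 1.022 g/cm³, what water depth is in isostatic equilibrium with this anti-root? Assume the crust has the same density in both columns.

4.87 km

Replacing a thickness d of crust by seawater at the top must be balanced by replacing crust with mantle at the base: d (ρ_c − ρ_w) = a (ρ_m − ρ_c).
d = a (ρ_m − ρ_c)/(ρ_c − ρ_w) = 17.17 km × 0.481/1.697 = 4.87 km.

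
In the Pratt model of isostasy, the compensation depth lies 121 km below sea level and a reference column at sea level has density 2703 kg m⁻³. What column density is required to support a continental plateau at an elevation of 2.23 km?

2650 kg m⁻³

Pratt balance: ρ_ref D = ρ (D + h).
ρ = ρ_ref D/(D + h) = 2703 × 121 km/(121 km + 2.23 km) = 2650 kg m⁻³.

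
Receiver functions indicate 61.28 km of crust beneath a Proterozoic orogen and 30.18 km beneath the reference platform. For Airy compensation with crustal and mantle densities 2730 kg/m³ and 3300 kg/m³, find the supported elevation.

Excess crust Δ = 61.28 km − 30.18 km = 31.1 km, split between elevation h and root r with h + r = Δ.
Airy balance ρ_c h = (ρ_m − ρ_c) r gives r = h ρ_c/(ρ_m − ρ_c), so h (1 + ρ_c/(ρ_m − ρ_c)) = Δ, i.e. h = Δ (ρ_m − ρ_c)/ρ_m.
h = 31.1 km × 570/3300 = 5.37 km.

5.37 km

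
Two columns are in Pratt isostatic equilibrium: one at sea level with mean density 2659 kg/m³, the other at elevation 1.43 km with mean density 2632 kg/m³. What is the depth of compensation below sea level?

ρ_ref D = ρ (D + h) → D (ρ_ref − ρ) = ρ h.
D = ρ h/(ρ_ref − ρ) = 2632 × 1.43 km/(2659 − 2632) = 139 km.

139 km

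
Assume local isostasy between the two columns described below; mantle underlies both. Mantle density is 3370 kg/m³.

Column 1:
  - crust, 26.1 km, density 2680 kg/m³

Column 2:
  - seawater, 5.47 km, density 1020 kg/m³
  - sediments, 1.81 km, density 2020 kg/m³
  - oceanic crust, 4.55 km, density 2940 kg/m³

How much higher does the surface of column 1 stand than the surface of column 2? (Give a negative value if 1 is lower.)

For any compensation level in the mantle, the mantle terms cancel and isostasy reduces to e = (Σt_1 − Σt_2) − (Σ(ρt)_1 − Σ(ρt)_2) / ρ_m.
Σt_1 = 26.1 km; Σt_2 = 11.83 km; Σ(ρt)_1 = 69948; Σ(ρt)_2 = 22612.6 (in km·kg/m³).
e = (26.1 − 11.83) − (69948 − 22612.6) / 3370 = 0.224 km.

0.224 km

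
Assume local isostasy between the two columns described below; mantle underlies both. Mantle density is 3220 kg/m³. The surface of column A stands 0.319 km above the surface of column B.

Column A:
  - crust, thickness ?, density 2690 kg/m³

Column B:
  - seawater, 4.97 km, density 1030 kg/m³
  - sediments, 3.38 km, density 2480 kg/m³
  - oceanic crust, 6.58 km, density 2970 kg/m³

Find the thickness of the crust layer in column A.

30.3 km

Take the compensation level at the base of the deeper column (depth z_c below the surface of column A) and equate Σ ρ_i t_i down to z_c; mantle fills any gap and the z_c terms cancel.
Column A: x×2690 + (z_c − 0 − x)×3220
Column B: 0.319×0 + 4.97×1030 + 3.38×2480 + 6.58×2970 + (z_c − 0.319 − 14.93)×3220
The z_c×3220 term appears on both sides and cancels. Collect the known terms of each column as K = Σ(ρt)_known − 3220 × (depth of known layers): K_A = 0 − 3220×0 = 0; K_B = 33044.1 − 3220×(0.319 + 14.93) = −16057.68.
Balance: K_A − x×(3220 − 2690) = K_B, so x = (K_A − K_B)/(3220 − 2690) = 16057.7/530 = 30.3 km.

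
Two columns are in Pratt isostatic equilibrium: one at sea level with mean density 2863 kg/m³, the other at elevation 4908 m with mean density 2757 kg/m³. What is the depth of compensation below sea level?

ρ_ref D = ρ (D + h) → D (ρ_ref − ρ) = ρ h.
D = ρ h/(ρ_ref − ρ) = 2757 × 4908 m/(2863 − 2757) = 128000 m.

128000 m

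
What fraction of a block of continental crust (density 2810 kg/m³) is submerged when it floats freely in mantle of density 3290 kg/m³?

Submerged fraction = ρ_obj/ρ_fluid = 2810/3290 = 85.4%.

85.4%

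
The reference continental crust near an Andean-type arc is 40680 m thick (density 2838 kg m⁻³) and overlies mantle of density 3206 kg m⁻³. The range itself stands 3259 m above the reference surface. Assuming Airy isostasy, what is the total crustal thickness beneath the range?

Root depth r = h ρ_c / (ρ_m − ρ_c) = 3259 m × 2838 / 368 = 25130 m.
Total thickness = T + h + r = 40680 m + 3259 m + 25130 m = 69100 m.

69100 m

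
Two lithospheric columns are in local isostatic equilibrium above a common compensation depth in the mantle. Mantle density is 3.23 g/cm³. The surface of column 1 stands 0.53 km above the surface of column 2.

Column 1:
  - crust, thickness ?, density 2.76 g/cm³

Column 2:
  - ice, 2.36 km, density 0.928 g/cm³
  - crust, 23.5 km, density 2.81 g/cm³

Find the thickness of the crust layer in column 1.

Take the compensation level at the base of the deeper column (depth z_c below the surface of column 1) and equate Σ ρ_i t_i down to z_c; mantle fills any gap and the z_c terms cancel.
Column 1: x×2.76 + (z_c − 0 − x)×3.23
Column 2: 0.53×0 + 2.36×0.928 + 23.5×2.81 + (z_c − 0.53 − 25.86)×3.23
The z_c×3.23 term appears on both sides and cancels. Collect the known terms of each column as K = Σ(ρt)_known − 3.23 × (depth of known layers): K_1 = 0 − 3.23×0 = 0; K_2 = 68.22508 − 3.23×(0.53 + 25.86) = −17.01462.
Balance: K_1 − x×(3.23 − 2.76) = K_2, so x = (K_1 − K_2)/(3.23 − 2.76) = 17.0146/0.47 = 36.2 km.

36.2 km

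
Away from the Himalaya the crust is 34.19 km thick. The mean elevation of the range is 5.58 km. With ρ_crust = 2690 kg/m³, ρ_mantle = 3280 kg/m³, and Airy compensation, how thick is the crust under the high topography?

Root depth r = h ρ_c / (ρ_m − ρ_c) = 5.58 km × 2690 / 590 = 25.44 km.
Total thickness = T + h + r = 34.19 km + 5.58 km + 25.44 km = 65.2 km.

65.2 km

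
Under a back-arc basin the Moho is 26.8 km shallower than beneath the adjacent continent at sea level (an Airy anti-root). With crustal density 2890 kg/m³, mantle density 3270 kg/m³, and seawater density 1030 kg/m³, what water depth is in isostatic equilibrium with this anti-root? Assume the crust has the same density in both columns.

Replacing a thickness d of crust by seawater at the top must be balanced by replacing crust with mantle at the base: d (ρ_c − ρ_w) = a (ρ_m − ρ_c).
d = a (ρ_m − ρ_c)/(ρ_c − ρ_w) = 26.8 km × 380/1860 = 5.48 km.

5.48 km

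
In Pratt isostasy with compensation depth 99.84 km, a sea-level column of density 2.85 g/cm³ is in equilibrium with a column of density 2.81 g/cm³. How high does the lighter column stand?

1.42 km

ρ_ref D = ρ (D + h) → h = D (ρ_ref − ρ)/ρ.
h = 99.84 km × (2.85 − 2.81)/2.81 = 1.42 km.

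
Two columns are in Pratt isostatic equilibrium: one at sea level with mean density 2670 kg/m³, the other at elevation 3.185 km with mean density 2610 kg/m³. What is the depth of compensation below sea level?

ρ_ref D = ρ (D + h) → D (ρ_ref − ρ) = ρ h.
D = ρ h/(ρ_ref − ρ) = 2610 × 3.185 km/(2670 − 2610) = 139 km.

139 km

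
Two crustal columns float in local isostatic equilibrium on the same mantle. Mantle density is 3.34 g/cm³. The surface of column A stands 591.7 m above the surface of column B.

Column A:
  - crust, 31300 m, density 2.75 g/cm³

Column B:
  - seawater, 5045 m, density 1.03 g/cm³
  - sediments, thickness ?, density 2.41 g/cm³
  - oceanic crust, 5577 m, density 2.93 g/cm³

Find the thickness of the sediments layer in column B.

2740 m

Take the compensation level at the base of the deeper column (depth z_c below the surface of column A) and equate Σ ρ_i t_i down to z_c; mantle fills any gap and the z_c terms cancel.
Column A: 31300×2.75 + (z_c − 31300)×3.34
Column B: 591.7×0 + 5045×1.03 + x×2.41 + 5577×2.93 + (z_c − 591.7 − 10622 − x)×3.34
The z_c×3.34 term appears on both sides and cancels. Collect the known terms of each column as K = Σ(ρt)_known − 3.34 × (depth of known layers): K_A = 86075 − 3.34×31300 = −18467; K_B = 21536.96 − 3.34×(591.7 + 10622) = −15916.798.
Balance: K_A = K_B − x×(3.34 − 2.41), so x = (K_B − K_A)/(3.34 − 2.41) = 2550.2/0.93 = 2740 m.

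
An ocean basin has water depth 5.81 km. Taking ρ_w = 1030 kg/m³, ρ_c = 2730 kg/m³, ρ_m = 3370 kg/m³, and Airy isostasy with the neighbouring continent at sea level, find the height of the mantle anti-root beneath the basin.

Isostatic balance requires: replacing crust with seawater at the top is compensated by replacing crust with mantle at the base: d (ρ_c − ρ_w) = a (ρ_m − ρ_c).
a = d (ρ_c − ρ_w)/(ρ_m − ρ_c) = 5.81 km × 1700/640 = 15.4 km.

15.4 km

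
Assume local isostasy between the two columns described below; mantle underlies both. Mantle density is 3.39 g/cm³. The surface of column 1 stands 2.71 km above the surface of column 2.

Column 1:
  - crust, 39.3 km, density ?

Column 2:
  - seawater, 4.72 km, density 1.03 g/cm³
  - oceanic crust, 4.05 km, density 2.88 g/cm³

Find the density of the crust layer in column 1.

Take the compensation level at the base of the deeper column (depth z_c below the surface of column 1) and equate Σ ρ_i t_i down to z_c; mantle fills any gap and the z_c terms cancel.
Column 1: 39.3×ρ + (z_c − 39.3)×3.39
Column 2: 2.71×0 + 4.72×1.03 + 4.05×2.88 + (z_c − 2.71 − 8.77)×3.39
The z_c×3.39 term appears on both sides and cancels. Collect the known terms of each column as K = Σ(ρt)_known − 3.39 × (depth of known layers): K_1 = 0 − 3.39×39.3 = −133.227; K_2 = 16.5256 − 3.39×(2.71 + 8.77) = −22.3916.
Balance: K_1 + 39.3×ρ = K_2, so ρ = (K_2 − K_1)/39.3 = 110.835/39.3 = 2.82 g/cm³.

2.82 g/cm³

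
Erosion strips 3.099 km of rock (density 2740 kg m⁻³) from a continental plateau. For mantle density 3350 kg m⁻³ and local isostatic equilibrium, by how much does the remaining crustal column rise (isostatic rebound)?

2.53 km

Unloading: uplift u = e ρ_c/ρ_m = 3.099 km × 2740/3350 = 2.53 km.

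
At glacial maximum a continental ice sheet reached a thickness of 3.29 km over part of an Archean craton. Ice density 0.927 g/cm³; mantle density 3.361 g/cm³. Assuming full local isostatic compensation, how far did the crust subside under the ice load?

0.907 km

Equating mass per unit area of the two columns: the ice load ρ_ice t is balanced by mantle displaced below, ρ_m s.
s = t ρ_ice / ρ_m = 3.29 km × 0.927/3.361 = 0.907 km.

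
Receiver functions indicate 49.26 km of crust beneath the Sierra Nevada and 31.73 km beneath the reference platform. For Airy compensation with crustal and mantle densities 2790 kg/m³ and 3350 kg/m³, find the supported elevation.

Excess crust Δ = 49.26 km − 31.73 km = 17.53 km, split between elevation h and root r with h + r = Δ.
Airy balance ρ_c h = (ρ_m − ρ_c) r gives r = h ρ_c/(ρ_m − ρ_c), so h (1 + ρ_c/(ρ_m − ρ_c)) = Δ, i.e. h = Δ (ρ_m − ρ_c)/ρ_m.
h = 17.53 km × 560/3350 = 2.93 km.

2.93 km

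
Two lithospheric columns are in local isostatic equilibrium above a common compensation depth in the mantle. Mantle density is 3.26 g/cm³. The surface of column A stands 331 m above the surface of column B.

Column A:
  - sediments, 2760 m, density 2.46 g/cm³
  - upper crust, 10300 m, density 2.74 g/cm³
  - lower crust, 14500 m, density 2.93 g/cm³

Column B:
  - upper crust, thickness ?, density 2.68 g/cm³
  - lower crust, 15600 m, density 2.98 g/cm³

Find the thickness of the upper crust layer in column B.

Take the compensation level at the base of the deeper column (depth z_c below the surface of column A) and equate Σ ρ_i t_i down to z_c; mantle fills any gap and the z_c terms cancel.
Column A: 2760×2.46 + 10300×2.74 + 14500×2.93 + (z_c − 27560)×3.26
Column B: 331×0 + x×2.68 + 15600×2.98 + (z_c − 331 − 15600 − x)×3.26
The z_c×3.26 term appears on both sides and cancels. Collect the known terms of each column as K = Σ(ρt)_known − 3.26 × (depth of known layers): K_A = 77496.6 − 3.26×27560 = −12349; K_B = 46488 − 3.26×(331 + 15600) = −5447.06.
Balance: K_A = K_B − x×(3.26 − 2.68), so x = (K_B − K_A)/(3.26 − 2.68) = 6901.94/0.58 = 11900 m.

11900 m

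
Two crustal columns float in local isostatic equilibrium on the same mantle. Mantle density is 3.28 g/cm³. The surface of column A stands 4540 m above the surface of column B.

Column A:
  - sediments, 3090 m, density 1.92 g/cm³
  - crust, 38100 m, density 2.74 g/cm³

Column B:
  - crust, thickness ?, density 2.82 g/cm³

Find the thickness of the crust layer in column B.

Take the compensation level at the base of the deeper column (depth z_c below the surface of column A) and equate Σ ρ_i t_i down to z_c; mantle fills any gap and the z_c terms cancel.
Column A: 3090×1.92 + 38100×2.74 + (z_c − 41190)×3.28
Column B: 4540×0 + x×2.82 + (z_c − 4540 − 0 − x)×3.28
The z_c×3.28 term appears on both sides and cancels. Collect the known terms of each column as K = Σ(ρt)_known − 3.28 × (depth of known layers): K_A = 110326.8 − 3.28×41190 = −24776.4; K_B = 0 − 3.28×(4540 + 0) = −14891.2.
Balance: K_A = K_B − x×(3.28 − 2.82), so x = (K_B − K_A)/(3.28 − 2.82) = 9885.2/0.46 = 21500 m.

21500 m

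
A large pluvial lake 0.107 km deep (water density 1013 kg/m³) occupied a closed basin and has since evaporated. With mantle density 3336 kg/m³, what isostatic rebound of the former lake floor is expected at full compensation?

0.0325 km

u = d ρ_w/ρ_m = 0.107 km × 1013/3336 = 0.0325 km.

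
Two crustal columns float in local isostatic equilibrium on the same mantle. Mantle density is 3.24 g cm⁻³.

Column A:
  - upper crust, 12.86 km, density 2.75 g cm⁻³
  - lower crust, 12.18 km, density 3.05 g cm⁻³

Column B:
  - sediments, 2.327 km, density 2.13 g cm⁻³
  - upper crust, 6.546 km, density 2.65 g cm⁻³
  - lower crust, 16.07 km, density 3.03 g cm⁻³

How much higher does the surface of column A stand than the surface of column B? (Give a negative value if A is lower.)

−0.372 km

For any compensation level in the mantle, the mantle terms cancel and isostasy reduces to e = (Σt_A − Σt_B) − (Σ(ρt)_A − Σ(ρt)_B) / ρ_m.
Σt_A = 25.04 km; Σt_B = 24.943 km; Σ(ρt)_A = 72.514; Σ(ρt)_B = 70.99551 (in km·g cm⁻³).
e = (25.04 − 24.943) − (72.514 − 70.99551) / 3.24 = −0.372 km.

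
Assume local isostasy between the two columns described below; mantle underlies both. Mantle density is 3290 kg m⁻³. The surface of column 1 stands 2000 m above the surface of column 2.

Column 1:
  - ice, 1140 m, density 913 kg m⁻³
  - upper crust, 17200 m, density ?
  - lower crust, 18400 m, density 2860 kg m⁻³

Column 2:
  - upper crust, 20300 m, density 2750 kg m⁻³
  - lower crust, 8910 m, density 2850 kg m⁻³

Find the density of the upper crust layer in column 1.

Take the compensation level at the base of the deeper column (depth z_c below the surface of column 1) and equate Σ ρ_i t_i down to z_c; mantle fills any gap and the z_c terms cancel.
Column 1: 1140×913 + 17200×ρ + 18400×2860 + (z_c − 36740)×3290
Column 2: 2000×0 + 20300×2750 + 8910×2850 + (z_c − 2000 − 29210)×3290
The z_c×3290 term appears on both sides and cancels. Collect the known terms of each column as K = Σ(ρt)_known − 3290 × (depth of known layers): K_1 = 53664820 − 3290×36740 = −67209780; K_2 = 81218500 − 3290×(2000 + 29210) = −21462400.
Balance: K_1 + 17200×ρ = K_2, so ρ = (K_2 − K_1)/17200 = 45747400/17200 = 2660 kg m⁻³.

2660 kg m⁻³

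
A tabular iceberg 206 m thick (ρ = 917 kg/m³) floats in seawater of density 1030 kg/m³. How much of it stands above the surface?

Floating equilibrium: submerged depth d = t ρ_obj/ρ_fluid = 206 m × 917/1030 = 183.4 m.
Freeboard = t − d = 206 m − 183.4 m = 22.6 m.

22.6 m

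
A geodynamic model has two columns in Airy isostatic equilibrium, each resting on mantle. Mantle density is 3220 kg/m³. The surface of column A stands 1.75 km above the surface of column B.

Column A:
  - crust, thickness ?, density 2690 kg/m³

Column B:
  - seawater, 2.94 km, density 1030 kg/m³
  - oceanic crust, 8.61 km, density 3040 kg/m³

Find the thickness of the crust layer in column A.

25.7 km

Take the compensation level at the base of the deeper column (depth z_c below the surface of column A) and equate Σ ρ_i t_i down to z_c; mantle fills any gap and the z_c terms cancel.
Column A: x×2690 + (z_c − 0 − x)×3220
Column B: 1.75×0 + 2.94×1030 + 8.61×3040 + (z_c − 1.75 − 11.55)×3220
The z_c×3220 term appears on both sides and cancels. Collect the known terms of each column as K = Σ(ρt)_known − 3220 × (depth of known layers): K_A = 0 − 3220×0 = 0; K_B = 29202.6 − 3220×(1.75 + 11.55) = −13623.4.
Balance: K_A − x×(3220 − 2690) = K_B, so x = (K_A − K_B)/(3220 − 2690) = 13623.4/530 = 25.7 km.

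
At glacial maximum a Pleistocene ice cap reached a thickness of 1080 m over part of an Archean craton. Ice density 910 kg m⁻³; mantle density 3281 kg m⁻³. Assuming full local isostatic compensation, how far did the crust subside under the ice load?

Isostatic balance requires: the ice load ρ_ice t is balanced by mantle displaced below, ρ_m s.
s = t ρ_ice / ρ_m = 1080 m × 910/3281 = 300 m.

300 m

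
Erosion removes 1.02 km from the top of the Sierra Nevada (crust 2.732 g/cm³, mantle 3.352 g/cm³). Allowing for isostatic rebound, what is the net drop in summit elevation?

0.189 km

Rebound u = e ρ_c/ρ_m = 1.02 km × 2.732/3.352 = 0.8313 km.
Net surface drop = e − u = 1.02 km − 0.8313 km = e (ρ_m − ρ_c)/ρ_m = 0.189 km.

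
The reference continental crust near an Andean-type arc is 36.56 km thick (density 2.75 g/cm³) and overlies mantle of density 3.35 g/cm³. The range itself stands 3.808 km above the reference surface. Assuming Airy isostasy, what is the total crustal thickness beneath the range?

57.8 km

Root depth r = h ρ_c / (ρ_m − ρ_c) = 3.808 km × 2.75 / 0.6 = 17.45 km.
Total thickness = T + h + r = 36.56 km + 3.808 km + 17.45 km = 57.8 km.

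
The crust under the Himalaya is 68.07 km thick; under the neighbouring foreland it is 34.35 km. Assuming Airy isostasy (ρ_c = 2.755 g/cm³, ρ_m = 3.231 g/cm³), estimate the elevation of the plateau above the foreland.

4.97 km

Excess crust Δ = 68.07 km − 34.35 km = 33.72 km, split between elevation h and root r with h + r = Δ.
Airy balance ρ_c h = (ρ_m − ρ_c) r gives r = h ρ_c/(ρ_m − ρ_c), so h (1 + ρ_c/(ρ_m − ρ_c)) = Δ, i.e. h = Δ (ρ_m − ρ_c)/ρ_m.
h = 33.72 km × 0.476/3.231 = 4.97 km.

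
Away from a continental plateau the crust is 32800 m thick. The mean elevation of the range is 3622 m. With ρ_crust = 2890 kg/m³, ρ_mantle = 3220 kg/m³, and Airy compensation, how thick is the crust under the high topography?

Root depth r = h ρ_c / (ρ_m − ρ_c) = 3622 m × 2890 / 330 = 31720 m.
Total thickness = T + h + r = 32800 m + 3622 m + 31720 m = 68100 m.

68100 m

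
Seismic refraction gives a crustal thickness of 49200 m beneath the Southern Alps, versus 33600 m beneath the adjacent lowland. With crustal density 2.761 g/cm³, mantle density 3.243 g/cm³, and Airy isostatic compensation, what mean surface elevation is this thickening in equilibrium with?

2320 m

Excess crust Δ = 49200 m − 33600 m = 15600 m, split between elevation h and root r with h + r = Δ.
Airy balance ρ_c h = (ρ_m − ρ_c) r gives r = h ρ_c/(ρ_m − ρ_c), so h (1 + ρ_c/(ρ_m − ρ_c)) = Δ, i.e. h = Δ (ρ_m − ρ_c)/ρ_m.
h = 15600 m × 0.482/3.243 = 2320 m.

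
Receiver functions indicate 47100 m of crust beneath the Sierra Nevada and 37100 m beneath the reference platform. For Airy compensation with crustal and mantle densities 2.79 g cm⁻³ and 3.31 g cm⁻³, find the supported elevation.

1570 m

Excess crust Δ = 47100 m − 37100 m = 10000 m, split between elevation h and root r with h + r = Δ.
Airy balance ρ_c h = (ρ_m − ρ_c) r gives r = h ρ_c/(ρ_m − ρ_c), so h (1 + ρ_c/(ρ_m − ρ_c)) = Δ, i.e. h = Δ (ρ_m − ρ_c)/ρ_m.
h = 10000 m × 0.52/3.31 = 1570 m.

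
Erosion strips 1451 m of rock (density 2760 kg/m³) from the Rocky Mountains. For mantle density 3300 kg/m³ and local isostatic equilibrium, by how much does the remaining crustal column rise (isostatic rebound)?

Unloading: uplift u = e ρ_c/ρ_m = 1451 m × 2760/3300 = 1210 m.

1210 m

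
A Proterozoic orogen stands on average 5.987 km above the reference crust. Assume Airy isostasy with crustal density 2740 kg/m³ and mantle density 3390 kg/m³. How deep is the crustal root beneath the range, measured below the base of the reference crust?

25.2 km

Equating mass per unit area of the two columns: the weight of the topography is balanced by the buoyancy of the root, ρ_c h = (ρ_m − ρ_c) r.
r = h · ρ_c / (ρ_m − ρ_c) = 5.987 km × 2740 / (3390 − 2740) = 25.2 km.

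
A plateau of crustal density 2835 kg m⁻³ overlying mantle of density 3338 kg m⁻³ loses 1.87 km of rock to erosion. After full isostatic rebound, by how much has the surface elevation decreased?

0.282 km

Rebound u = e ρ_c/ρ_m = 1.87 km × 2835/3338 = 1.588 km.
Net surface drop = e − u = 1.87 km − 1.588 km = e (ρ_m − ρ_c)/ρ_m = 0.282 km.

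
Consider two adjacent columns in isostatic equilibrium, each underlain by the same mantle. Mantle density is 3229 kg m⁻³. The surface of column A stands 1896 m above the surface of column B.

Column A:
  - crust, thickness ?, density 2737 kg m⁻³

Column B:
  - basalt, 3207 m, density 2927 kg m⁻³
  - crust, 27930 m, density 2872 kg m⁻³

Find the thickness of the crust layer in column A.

34700 m

Take the compensation level at the base of the deeper column (depth z_c below the surface of column A) and equate Σ ρ_i t_i down to z_c; mantle fills any gap and the z_c terms cancel.
Column A: x×2737 + (z_c − 0 − x)×3229
Column B: 1896×0 + 3207×2927 + 27930×2872 + (z_c − 1896 − 31137)×3229
The z_c×3229 term appears on both sides and cancels. Collect the known terms of each column as K = Σ(ρt)_known − 3229 × (depth of known layers): K_A = 0 − 3229×0 = 0; K_B = 89601849 − 3229×(1896 + 31137) = −17061708.
Balance: K_A − x×(3229 − 2737) = K_B, so x = (K_A − K_B)/(3229 − 2737) = 17061700/492 = 34700 m.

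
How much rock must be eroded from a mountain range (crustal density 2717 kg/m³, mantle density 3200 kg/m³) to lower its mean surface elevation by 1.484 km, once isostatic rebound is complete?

Net drop Δ = e − u = e − e ρ_c/ρ_m = e (ρ_m − ρ_c)/ρ_m.
e = Δ ρ_m/(ρ_m − ρ_c) = 1.484 km × 3200/483 = 9.83 km.

9.83 km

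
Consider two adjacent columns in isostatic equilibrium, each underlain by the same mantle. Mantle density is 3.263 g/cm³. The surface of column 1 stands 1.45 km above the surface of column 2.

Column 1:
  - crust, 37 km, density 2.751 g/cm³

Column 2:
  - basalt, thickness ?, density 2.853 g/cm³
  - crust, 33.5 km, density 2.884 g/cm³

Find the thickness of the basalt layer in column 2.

Take the compensation level at the base of the deeper column (depth z_c below the surface of column 1) and equate Σ ρ_i t_i down to z_c; mantle fills any gap and the z_c terms cancel.
Column 1: 37×2.751 + (z_c − 37)×3.263
Column 2: 1.45×0 + x×2.853 + 33.5×2.884 + (z_c − 1.45 − 33.5 − x)×3.263
The z_c×3.263 term appears on both sides and cancels. Collect the known terms of each column as K = Σ(ρt)_known − 3.263 × (depth of known layers): K_1 = 101.787 − 3.263×37 = −18.944; K_2 = 96.614 − 3.263×(1.45 + 33.5) = −17.42785.
Balance: K_1 = K_2 − x×(3.263 − 2.853), so x = (K_2 − K_1)/(3.263 − 2.853) = 1.51615/0.41 = 3.7 km.

3.7 km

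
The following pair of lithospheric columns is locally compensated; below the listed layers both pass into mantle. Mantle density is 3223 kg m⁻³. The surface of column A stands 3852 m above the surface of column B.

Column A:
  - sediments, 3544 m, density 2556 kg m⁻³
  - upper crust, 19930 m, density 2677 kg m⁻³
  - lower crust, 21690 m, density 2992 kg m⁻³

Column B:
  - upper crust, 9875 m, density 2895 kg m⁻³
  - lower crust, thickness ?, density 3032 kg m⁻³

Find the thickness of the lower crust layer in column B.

13600 m

Take the compensation level at the base of the deeper column (depth z_c below the surface of column A) and equate Σ ρ_i t_i down to z_c; mantle fills any gap and the z_c terms cancel.
Column A: 3544×2556 + 19930×2677 + 21690×2992 + (z_c − 45164)×3223
Column B: 3852×0 + 9875×2895 + x×3032 + (z_c − 3852 − 9875 − x)×3223
The z_c×3223 term appears on both sides and cancels. Collect the known terms of each column as K = Σ(ρt)_known − 3223 × (depth of known layers): K_A = 127307554 − 3223×45164 = −18256018; K_B = 28588125 − 3223×(3852 + 9875) = −15653996.
Balance: K_A = K_B − x×(3223 − 3032), so x = (K_B − K_A)/(3223 − 3032) = 2602020/191 = 13600 m.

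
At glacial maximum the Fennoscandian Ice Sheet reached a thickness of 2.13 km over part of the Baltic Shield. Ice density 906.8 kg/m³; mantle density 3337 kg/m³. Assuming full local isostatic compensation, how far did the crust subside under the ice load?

0.579 km

Equating mass per unit area of the two columns: the ice load ρ_ice t is balanced by mantle displaced below, ρ_m s.
s = t ρ_ice / ρ_m = 2.13 km × 906.8/3337 = 0.579 km.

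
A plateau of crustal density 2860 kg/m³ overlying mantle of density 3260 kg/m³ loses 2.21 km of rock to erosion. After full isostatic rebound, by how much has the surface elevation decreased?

0.271 km

Rebound u = e ρ_c/ρ_m = 2.21 km × 2860/3260 = 1.939 km.
Net surface drop = e − u = 2.21 km − 1.939 km = e (ρ_m − ρ_c)/ρ_m = 0.271 km.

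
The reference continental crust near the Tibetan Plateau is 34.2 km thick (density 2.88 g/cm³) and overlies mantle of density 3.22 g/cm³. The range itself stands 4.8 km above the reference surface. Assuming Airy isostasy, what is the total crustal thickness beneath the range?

79.7 km

Root depth r = h ρ_c / (ρ_m − ρ_c) = 4.8 km × 2.88 / 0.34 = 40.66 km.
Total thickness = T + h + r = 34.2 km + 4.8 km + 40.66 km = 79.7 km.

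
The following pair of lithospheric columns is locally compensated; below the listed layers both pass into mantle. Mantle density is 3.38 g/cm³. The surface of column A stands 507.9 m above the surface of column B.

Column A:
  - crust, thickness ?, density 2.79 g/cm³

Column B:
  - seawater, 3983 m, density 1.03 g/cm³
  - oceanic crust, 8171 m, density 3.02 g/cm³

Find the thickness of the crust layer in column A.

23800 m

Take the compensation level at the base of the deeper column (depth z_c below the surface of column A) and equate Σ ρ_i t_i down to z_c; mantle fills any gap and the z_c terms cancel.
Column A: x×2.79 + (z_c − 0 − x)×3.38
Column B: 507.9×0 + 3983×1.03 + 8171×3.02 + (z_c − 507.9 − 12154)×3.38
The z_c×3.38 term appears on both sides and cancels. Collect the known terms of each column as K = Σ(ρt)_known − 3.38 × (depth of known layers): K_A = 0 − 3.38×0 = 0; K_B = 28778.91 − 3.38×(507.9 + 12154) = −14018.312.
Balance: K_A − x×(3.38 − 2.79) = K_B, so x = (K_A − K_B)/(3.38 − 2.79) = 14018.3/0.59 = 23800 m.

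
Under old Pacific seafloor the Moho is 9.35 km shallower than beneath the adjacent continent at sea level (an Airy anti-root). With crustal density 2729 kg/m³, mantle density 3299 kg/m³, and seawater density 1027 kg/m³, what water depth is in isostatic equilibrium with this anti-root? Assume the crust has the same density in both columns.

Replacing a thickness d of crust by seawater at the top must be balanced by replacing crust with mantle at the base: d (ρ_c − ρ_w) = a (ρ_m − ρ_c).
d = a (ρ_m − ρ_c)/(ρ_c − ρ_w) = 9.35 km × 570/1702 = 3.13 km.

3.13 km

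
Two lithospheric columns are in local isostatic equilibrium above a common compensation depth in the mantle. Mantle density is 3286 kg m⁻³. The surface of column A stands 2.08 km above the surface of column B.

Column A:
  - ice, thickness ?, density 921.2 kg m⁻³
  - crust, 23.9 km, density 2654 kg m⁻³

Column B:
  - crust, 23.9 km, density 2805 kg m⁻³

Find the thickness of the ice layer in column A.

1.36 km

Take the compensation level at the base of the deeper column (depth z_c below the surface of column A) and equate Σ ρ_i t_i down to z_c; mantle fills any gap and the z_c terms cancel.
Column A: x×921.2 + 23.9×2654 + (z_c − 23.9 − x)×3286
Column B: 2.08×0 + 23.9×2805 + (z_c − 2.08 − 23.9)×3286
The z_c×3286 term appears on both sides and cancels. Collect the known terms of each column as K = Σ(ρt)_known − 3286 × (depth of known layers): K_A = 63430.6 − 3286×23.9 = −15104.8; K_B = 67039.5 − 3286×(2.08 + 23.9) = −18330.78.
Balance: K_A − x×(3286 − 921.2) = K_B, so x = (K_A − K_B)/(3286 − 921.2) = 3225.98/2364.8 = 1.36 km.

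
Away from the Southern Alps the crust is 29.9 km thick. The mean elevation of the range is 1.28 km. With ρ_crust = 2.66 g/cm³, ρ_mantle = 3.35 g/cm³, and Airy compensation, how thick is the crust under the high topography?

Root depth r = h ρ_c / (ρ_m − ρ_c) = 1.28 km × 2.66 / 0.69 = 4.934 km.
Total thickness = T + h + r = 29.9 km + 1.28 km + 4.934 km = 36.1 km.

36.1 km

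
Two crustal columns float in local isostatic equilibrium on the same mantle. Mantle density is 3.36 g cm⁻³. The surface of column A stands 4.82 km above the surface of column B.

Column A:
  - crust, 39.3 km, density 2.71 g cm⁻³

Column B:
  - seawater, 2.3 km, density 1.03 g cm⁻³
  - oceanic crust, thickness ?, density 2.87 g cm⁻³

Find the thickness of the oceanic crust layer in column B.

Take the compensation level at the base of the deeper column (depth z_c below the surface of column A) and equate Σ ρ_i t_i down to z_c; mantle fills any gap and the z_c terms cancel.
Column A: 39.3×2.71 + (z_c − 39.3)×3.36
Column B: 4.82×0 + 2.3×1.03 + x×2.87 + (z_c − 4.82 − 2.3 − x)×3.36
The z_c×3.36 term appears on both sides and cancels. Collect the known terms of each column as K = Σ(ρt)_known − 3.36 × (depth of known layers): K_A = 106.503 − 3.36×39.3 = −25.545; K_B = 2.369 − 3.36×(4.82 + 2.3) = −21.5542.
Balance: K_A = K_B − x×(3.36 − 2.87), so x = (K_B − K_A)/(3.36 − 2.87) = 3.9908/0.49 = 8.14 km.

8.14 km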